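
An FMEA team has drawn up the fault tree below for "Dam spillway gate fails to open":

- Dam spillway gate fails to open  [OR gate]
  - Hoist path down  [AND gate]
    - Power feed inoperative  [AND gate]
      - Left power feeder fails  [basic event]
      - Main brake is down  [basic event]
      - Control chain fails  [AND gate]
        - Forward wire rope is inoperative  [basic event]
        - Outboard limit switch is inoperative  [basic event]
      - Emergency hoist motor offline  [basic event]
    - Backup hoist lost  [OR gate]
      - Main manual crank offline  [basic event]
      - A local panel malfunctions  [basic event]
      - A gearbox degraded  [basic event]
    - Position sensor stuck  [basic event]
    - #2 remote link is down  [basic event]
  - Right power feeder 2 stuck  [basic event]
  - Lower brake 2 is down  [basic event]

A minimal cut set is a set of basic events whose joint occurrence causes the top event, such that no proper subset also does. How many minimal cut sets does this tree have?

5

Control chain fails [AND]: one cut set from each child combined → 1 × 1 = 1 cut set(s).
Power feed inoperative [AND]: one cut set from each child combined → 1 × 1 × 1 × 1 = 1 cut set(s).
Backup hoist lost [OR]: union of children's cut sets → 3 cut set(s).
Hoist path down [AND]: one cut set from each child combined → 1 × 3 × 1 × 1 = 3 cut set(s).
Dam spillway gate fails to open [OR]: union of children's cut sets → 5 cut set(s).
Minimal cut sets: {#2 remote link is down, Emergency hoist motor offline, Forward wire rope is inoperative, Left power feeder fails, Main brake is down, Main manual crank offline, Outboard limit switch is inoperative, Position sensor stuck}; {#2 remote link is down, A local panel malfunctions, Emergency hoist motor offline, Forward wire rope is inoperative, Left power feeder fails, Main brake is down, Outboard limit switch is inoperative, Position sensor stuck}; {#2 remote link is down, A gearbox degraded, Emergency hoist motor offline, Forward wire rope is inoperative, Left power feeder fails, Main brake is down, Outboard limit switch is inoperative, Position sensor stuck}; {Right power feeder 2 stuck}; {Lower brake 2 is down}.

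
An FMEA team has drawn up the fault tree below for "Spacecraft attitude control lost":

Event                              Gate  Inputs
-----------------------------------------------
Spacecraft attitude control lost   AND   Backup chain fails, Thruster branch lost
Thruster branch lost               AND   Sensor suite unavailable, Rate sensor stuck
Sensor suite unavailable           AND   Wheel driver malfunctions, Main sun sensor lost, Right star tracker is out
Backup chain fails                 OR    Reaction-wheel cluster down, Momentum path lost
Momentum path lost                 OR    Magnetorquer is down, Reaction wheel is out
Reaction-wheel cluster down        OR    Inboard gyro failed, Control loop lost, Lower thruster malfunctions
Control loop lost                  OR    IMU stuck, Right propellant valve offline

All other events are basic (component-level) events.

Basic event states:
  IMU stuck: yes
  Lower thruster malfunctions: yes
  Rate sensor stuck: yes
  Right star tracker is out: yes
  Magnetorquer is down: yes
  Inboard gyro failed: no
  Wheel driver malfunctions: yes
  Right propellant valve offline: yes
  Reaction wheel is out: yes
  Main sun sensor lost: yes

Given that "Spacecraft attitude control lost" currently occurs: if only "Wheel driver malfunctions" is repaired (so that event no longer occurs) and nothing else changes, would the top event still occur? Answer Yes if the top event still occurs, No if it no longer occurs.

No

Counterfactual: set "Wheel driver malfunctions" to not occurred.
Control loop lost [OR]: IMU stuck=occurs, Right propellant valve offline=occurs → at least one input occurs → occurs.
Reaction-wheel cluster down [OR]: Inboard gyro failed=not, Control loop lost=occurs, Lower thruster malfunctions=occurs → at least one input occurs → occurs.
Momentum path lost [OR]: Magnetorquer is down=occurs, Reaction wheel is out=occurs → at least one input occurs → occurs.
Backup chain fails [OR]: Reaction-wheel cluster down=occurs, Momentum path lost=occurs → at least one input occurs → occurs.
Sensor suite unavailable [AND]: Wheel driver malfunctions=not, Main sun sensor lost=occurs, Right star tracker is out=occurs → not all inputs occur → does not occur.
Thruster branch lost [AND]: Sensor suite unavailable=not, Rate sensor stuck=occurs → not all inputs occur → does not occur.
Spacecraft attitude control lost [AND]: Backup chain fails=occurs, Thruster branch lost=not → not all inputs occur → does not occur.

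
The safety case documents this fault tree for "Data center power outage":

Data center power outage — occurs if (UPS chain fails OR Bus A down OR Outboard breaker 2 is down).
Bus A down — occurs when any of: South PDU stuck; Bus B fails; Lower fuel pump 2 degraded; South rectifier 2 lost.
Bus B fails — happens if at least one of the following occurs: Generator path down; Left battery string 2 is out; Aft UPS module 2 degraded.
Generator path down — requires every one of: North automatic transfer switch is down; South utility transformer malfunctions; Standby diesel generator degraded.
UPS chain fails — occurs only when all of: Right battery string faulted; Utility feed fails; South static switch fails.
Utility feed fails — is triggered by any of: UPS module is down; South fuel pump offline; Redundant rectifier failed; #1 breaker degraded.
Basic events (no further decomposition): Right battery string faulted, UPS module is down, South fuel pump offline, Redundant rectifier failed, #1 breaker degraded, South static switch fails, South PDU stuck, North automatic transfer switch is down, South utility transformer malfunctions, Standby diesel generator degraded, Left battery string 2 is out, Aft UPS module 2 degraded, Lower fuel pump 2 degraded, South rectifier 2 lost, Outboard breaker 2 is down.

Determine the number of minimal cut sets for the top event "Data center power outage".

Utility feed fails [OR]: union of children's cut sets → 4 cut set(s).
UPS chain fails [AND]: one cut set from each child combined → 1 × 4 × 1 = 4 cut set(s).
Generator path down [AND]: one cut set from each child combined → 1 × 1 × 1 = 1 cut set(s).
Bus B fails [OR]: union of children's cut sets → 3 cut set(s).
Bus A down [OR]: union of children's cut sets → 6 cut set(s).
Data center power outage [OR]: union of children's cut sets → 11 cut set(s).

11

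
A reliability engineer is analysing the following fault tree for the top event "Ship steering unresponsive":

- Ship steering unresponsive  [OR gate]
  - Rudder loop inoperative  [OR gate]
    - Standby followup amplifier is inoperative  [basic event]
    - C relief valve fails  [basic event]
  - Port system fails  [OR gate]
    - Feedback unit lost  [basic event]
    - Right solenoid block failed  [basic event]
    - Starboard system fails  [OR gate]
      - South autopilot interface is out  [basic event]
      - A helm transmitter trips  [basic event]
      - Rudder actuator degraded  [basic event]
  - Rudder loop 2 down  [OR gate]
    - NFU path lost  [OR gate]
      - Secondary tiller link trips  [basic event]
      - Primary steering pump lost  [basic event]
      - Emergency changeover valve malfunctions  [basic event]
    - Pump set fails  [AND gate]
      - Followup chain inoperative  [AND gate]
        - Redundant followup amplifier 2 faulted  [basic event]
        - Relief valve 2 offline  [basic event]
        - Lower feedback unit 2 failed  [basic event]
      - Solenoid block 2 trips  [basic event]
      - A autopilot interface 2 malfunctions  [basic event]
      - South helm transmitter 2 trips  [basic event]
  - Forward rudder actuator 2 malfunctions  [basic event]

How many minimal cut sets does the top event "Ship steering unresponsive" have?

Rudder loop inoperative [OR]: union of children's cut sets → 2 cut set(s).
Starboard system fails [OR]: union of children's cut sets → 3 cut set(s).
Port system fails [OR]: union of children's cut sets → 5 cut set(s).
NFU path lost [OR]: union of children's cut sets → 3 cut set(s).
Followup chain inoperative [AND]: one cut set from each child combined → 1 × 1 × 1 = 1 cut set(s).
Pump set fails [AND]: one cut set from each child combined → 1 × 1 × 1 × 1 = 1 cut set(s).
Rudder loop 2 down [OR]: union of children's cut sets → 4 cut set(s).
Ship steering unresponsive [OR]: union of children's cut sets → 12 cut set(s).

12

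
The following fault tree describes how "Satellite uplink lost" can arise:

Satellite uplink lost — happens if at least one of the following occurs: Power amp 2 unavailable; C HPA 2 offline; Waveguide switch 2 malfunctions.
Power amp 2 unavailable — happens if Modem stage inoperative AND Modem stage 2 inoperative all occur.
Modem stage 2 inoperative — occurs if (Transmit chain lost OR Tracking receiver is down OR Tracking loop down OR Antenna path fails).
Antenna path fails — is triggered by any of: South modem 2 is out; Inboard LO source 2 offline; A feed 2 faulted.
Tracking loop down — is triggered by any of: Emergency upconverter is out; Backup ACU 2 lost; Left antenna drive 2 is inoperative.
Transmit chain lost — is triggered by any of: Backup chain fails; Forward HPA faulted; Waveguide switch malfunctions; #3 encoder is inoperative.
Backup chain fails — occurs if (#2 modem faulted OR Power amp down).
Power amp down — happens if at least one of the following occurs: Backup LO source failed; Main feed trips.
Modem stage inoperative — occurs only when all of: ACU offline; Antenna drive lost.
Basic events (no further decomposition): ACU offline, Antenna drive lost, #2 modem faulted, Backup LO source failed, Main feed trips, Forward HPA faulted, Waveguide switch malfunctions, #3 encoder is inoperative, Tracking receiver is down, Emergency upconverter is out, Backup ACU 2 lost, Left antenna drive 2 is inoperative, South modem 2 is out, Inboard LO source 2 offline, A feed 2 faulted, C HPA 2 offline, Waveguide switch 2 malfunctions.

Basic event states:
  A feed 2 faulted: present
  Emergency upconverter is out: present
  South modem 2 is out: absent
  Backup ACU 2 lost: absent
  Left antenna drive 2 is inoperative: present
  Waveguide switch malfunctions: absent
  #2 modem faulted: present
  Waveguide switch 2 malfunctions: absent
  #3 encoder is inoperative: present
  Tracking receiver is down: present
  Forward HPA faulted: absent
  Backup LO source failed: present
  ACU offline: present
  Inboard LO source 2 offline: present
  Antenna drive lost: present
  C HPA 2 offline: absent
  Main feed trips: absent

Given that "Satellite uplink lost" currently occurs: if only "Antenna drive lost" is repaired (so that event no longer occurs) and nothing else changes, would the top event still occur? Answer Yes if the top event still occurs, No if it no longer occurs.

Counterfactual: set "Antenna drive lost" to not occurred.
Modem stage inoperative [AND]: ACU offline=occurs, Antenna drive lost=not → not all inputs occur → does not occur.
Power amp down [OR]: Backup LO source failed=occurs, Main feed trips=not → at least one input occurs → occurs.
Backup chain fails [OR]: #2 modem faulted=occurs, Power amp down=occurs → at least one input occurs → occurs.
Transmit chain lost [OR]: Backup chain fails=occurs, Forward HPA faulted=not, Waveguide switch malfunctions=not, #3 encoder is inoperative=occurs → at least one input occurs → occurs.
Tracking loop down [OR]: Emergency upconverter is out=occurs, Backup ACU 2 lost=not, Left antenna drive 2 is inoperative=occurs → at least one input occurs → occurs.
Antenna path fails [OR]: South modem 2 is out=not, Inboard LO source 2 offline=occurs, A feed 2 faulted=occurs → at least one input occurs → occurs.
Modem stage 2 inoperative [OR]: Transmit chain lost=occurs, Tracking receiver is down=occurs, Tracking loop down=occurs, Antenna path fails=occurs → at least one input occurs → occurs.
Power amp 2 unavailable [AND]: Modem stage inoperative=not, Modem stage 2 inoperative=occurs → not all inputs occur → does not occur.
Satellite uplink lost [OR]: Power amp 2 unavailable=not, C HPA 2 offline=not, Waveguide switch 2 malfunctions=not → no input occurs → does not occur.

No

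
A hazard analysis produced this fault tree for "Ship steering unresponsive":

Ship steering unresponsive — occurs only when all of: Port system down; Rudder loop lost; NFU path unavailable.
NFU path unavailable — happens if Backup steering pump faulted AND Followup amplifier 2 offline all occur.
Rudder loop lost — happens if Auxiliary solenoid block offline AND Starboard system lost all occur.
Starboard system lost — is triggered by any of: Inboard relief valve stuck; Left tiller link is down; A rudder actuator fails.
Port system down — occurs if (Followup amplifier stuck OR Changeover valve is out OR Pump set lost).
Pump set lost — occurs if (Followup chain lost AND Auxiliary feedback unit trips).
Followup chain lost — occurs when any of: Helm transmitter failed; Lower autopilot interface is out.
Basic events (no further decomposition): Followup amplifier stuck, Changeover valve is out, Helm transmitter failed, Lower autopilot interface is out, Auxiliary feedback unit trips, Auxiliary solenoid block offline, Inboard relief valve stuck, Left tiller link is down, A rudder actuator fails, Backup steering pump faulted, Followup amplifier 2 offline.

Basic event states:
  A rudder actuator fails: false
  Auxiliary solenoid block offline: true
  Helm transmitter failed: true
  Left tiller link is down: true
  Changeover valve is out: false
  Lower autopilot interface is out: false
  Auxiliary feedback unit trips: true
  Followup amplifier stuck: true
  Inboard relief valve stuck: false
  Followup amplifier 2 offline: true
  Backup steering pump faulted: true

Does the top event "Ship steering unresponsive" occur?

Yes

Followup chain lost [OR]: Helm transmitter failed=occurs, Lower autopilot interface is out=not → at least one input occurs → occurs.
Pump set lost [AND]: Followup chain lost=occurs, Auxiliary feedback unit trips=occurs → all inputs occur → occurs.
Port system down [OR]: Followup amplifier stuck=occurs, Changeover valve is out=not, Pump set lost=occurs → at least one input occurs → occurs.
Starboard system lost [OR]: Inboard relief valve stuck=not, Left tiller link is down=occurs, A rudder actuator fails=not → at least one input occurs → occurs.
Rudder loop lost [AND]: Auxiliary solenoid block offline=occurs, Starboard system lost=occurs → all inputs occur → occurs.
NFU path unavailable [AND]: Backup steering pump faulted=occurs, Followup amplifier 2 offline=occurs → all inputs occur → occurs.
Ship steering unresponsive [AND]: Port system down=occurs, Rudder loop lost=occurs, NFU path unavailable=occurs → all inputs occur → occurs.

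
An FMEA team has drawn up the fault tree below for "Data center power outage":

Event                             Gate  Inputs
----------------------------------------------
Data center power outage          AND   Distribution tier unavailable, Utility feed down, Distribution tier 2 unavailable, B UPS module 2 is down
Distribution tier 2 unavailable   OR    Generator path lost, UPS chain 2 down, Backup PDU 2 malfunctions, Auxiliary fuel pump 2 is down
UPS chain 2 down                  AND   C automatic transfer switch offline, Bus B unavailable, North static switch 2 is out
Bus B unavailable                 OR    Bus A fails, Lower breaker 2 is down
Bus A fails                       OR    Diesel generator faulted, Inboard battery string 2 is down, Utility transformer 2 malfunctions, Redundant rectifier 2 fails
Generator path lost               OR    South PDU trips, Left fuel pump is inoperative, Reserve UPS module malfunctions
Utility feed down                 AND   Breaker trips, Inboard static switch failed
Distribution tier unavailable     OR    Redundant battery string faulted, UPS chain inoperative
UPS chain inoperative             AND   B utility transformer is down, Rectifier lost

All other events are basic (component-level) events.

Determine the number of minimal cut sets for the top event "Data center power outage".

20

UPS chain inoperative [AND]: one cut set from each child combined → 1 × 1 = 1 cut set(s).
Distribution tier unavailable [OR]: union of children's cut sets → 2 cut set(s).
Utility feed down [AND]: one cut set from each child combined → 1 × 1 = 1 cut set(s).
Generator path lost [OR]: union of children's cut sets → 3 cut set(s).
Bus A fails [OR]: union of children's cut sets → 4 cut set(s).
Bus B unavailable [OR]: union of children's cut sets → 5 cut set(s).
UPS chain 2 down [AND]: one cut set from each child combined → 1 × 5 × 1 = 5 cut set(s).
Distribution tier 2 unavailable [OR]: union of children's cut sets → 10 cut set(s).
Data center power outage [AND]: one cut set from each child combined → 2 × 1 × 10 × 1 = 20 cut set(s).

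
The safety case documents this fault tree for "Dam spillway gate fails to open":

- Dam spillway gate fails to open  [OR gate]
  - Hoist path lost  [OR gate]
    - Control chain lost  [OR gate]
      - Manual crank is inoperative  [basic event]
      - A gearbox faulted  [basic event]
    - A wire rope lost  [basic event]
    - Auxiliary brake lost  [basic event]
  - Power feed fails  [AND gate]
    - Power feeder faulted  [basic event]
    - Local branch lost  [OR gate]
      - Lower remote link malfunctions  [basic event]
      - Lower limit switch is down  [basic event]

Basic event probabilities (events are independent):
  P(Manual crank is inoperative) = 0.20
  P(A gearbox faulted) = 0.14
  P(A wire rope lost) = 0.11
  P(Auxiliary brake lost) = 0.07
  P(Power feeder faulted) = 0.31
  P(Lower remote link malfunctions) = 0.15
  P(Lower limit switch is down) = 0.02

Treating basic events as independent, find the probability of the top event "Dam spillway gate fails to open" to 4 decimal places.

0.4600

P(Control chain lost) [OR] = 1 − (1−0.20) × (1−0.14) = 0.312000
P(Hoist path lost) [OR] = 1 − (1−0.312000) × (1−0.11) × (1−0.07) = 0.430542
P(Local branch lost) [OR] = 1 − (1−0.15) × (1−0.02) = 0.167000
P(Power feed fails) [AND] = 0.31 × 0.167000 = 0.051770
P(Dam spillway gate fails to open) [OR] = 1 − (1−0.430542) × (1−0.051770) = 0.460023
Rounded to 4 decimal places: P(Dam spillway gate fails to open) ≈ 0.4600.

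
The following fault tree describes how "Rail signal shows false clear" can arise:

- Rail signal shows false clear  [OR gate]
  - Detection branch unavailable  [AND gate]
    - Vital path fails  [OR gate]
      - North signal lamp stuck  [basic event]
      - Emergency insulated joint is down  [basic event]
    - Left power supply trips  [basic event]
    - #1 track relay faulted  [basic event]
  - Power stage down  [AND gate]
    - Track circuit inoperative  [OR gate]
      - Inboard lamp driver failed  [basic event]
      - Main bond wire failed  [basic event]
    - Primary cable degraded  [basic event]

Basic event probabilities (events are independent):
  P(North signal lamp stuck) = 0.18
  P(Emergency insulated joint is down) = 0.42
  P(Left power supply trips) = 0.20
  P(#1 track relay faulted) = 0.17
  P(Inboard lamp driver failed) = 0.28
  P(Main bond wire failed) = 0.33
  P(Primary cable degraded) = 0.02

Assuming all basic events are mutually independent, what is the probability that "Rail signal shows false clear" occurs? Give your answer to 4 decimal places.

0.0280

P(Vital path fails) [OR] = 1 − (1−0.18) × (1−0.42) = 0.524400
P(Detection branch unavailable) [AND] = 0.524400 × 0.20 × 0.17 = 0.017830
P(Track circuit inoperative) [OR] = 1 − (1−0.28) × (1−0.33) = 0.517600
P(Power stage down) [AND] = 0.517600 × 0.02 = 0.010352
P(Rail signal shows false clear) [OR] = 1 − (1−0.017830) × (1−0.010352) = 0.027997
Rounded to 4 decimal places: P(Rail signal shows false clear) ≈ 0.0280.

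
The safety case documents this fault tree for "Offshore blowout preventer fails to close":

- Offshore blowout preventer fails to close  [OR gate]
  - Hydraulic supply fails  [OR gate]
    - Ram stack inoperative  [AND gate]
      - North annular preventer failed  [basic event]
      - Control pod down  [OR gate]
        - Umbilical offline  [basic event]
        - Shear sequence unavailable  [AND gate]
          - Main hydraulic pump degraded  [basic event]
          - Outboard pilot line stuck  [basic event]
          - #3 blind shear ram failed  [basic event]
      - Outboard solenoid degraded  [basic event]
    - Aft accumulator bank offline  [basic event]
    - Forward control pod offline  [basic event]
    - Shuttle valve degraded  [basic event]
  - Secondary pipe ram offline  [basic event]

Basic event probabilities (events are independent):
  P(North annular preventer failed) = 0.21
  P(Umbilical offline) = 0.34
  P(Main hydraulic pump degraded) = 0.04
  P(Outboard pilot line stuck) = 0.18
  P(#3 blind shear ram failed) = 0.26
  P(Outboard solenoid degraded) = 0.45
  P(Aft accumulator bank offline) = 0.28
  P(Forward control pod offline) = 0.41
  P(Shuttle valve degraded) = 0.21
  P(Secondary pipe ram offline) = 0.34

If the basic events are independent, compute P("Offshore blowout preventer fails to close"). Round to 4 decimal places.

P(Shear sequence unavailable) [AND] = 0.04 × 0.18 × 0.26 = 0.001872
P(Control pod down) [OR] = 1 − (1−0.34) × (1−0.001872) = 0.341236
P(Ram stack inoperative) [AND] = 0.21 × 0.341236 × 0.45 = 0.032247
P(Hydraulic supply fails) [OR] = 1 − (1−0.032247) × (1−0.28) × (1−0.41) × (1−0.21) = 0.675230
P(Offshore blowout preventer fails to close) [OR] = 1 − (1−0.675230) × (1−0.34) = 0.785652
Rounded to 4 decimal places: P(Offshore blowout preventer fails to close) ≈ 0.7857.

0.7857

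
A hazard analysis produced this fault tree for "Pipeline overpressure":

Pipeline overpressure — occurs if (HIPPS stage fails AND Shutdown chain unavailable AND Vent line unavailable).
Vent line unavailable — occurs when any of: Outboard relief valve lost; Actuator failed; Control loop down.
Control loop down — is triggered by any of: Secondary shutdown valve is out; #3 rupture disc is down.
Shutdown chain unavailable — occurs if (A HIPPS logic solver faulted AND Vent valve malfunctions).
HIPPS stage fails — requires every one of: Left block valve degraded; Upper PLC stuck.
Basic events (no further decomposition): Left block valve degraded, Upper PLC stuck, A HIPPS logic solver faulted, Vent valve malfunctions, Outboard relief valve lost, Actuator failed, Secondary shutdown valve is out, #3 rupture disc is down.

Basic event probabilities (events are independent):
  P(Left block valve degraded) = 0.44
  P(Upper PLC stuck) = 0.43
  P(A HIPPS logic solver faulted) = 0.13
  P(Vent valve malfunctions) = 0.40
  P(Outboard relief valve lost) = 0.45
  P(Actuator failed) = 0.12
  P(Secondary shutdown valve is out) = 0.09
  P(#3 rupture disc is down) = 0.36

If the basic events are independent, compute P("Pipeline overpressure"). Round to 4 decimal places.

0.0071

P(HIPPS stage fails) [AND] = 0.44 × 0.43 = 0.189200
P(Shutdown chain unavailable) [AND] = 0.13 × 0.40 = 0.052000
P(Control loop down) [OR] = 1 − (1−0.09) × (1−0.36) = 0.417600
P(Vent line unavailable) [OR] = 1 − (1−0.45) × (1−0.12) × (1−0.417600) = 0.718118
P(Pipeline overpressure) [AND] = 0.189200 × 0.052000 × 0.718118 = 0.007065
Rounded to 4 decimal places: P(Pipeline overpressure) ≈ 0.0071.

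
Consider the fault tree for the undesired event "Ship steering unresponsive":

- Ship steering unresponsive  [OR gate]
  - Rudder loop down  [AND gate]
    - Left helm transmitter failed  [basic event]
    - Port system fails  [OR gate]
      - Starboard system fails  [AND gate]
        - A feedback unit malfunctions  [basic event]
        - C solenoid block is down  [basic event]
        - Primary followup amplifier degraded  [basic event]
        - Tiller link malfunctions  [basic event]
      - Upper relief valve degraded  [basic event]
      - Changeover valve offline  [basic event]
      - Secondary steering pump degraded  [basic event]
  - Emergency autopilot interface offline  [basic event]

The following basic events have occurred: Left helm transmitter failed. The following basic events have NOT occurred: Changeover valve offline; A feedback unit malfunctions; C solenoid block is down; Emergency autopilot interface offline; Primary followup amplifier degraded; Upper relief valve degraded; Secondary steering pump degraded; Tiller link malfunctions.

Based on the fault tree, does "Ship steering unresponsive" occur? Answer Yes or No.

No

Starboard system fails [AND]: A feedback unit malfunctions=not, C solenoid block is down=not, Primary followup amplifier degraded=not, Tiller link malfunctions=not → not all inputs occur → does not occur.
Port system fails [OR]: Starboard system fails=not, Upper relief valve degraded=not, Changeover valve offline=not, Secondary steering pump degraded=not → no input occurs → does not occur.
Rudder loop down [AND]: Left helm transmitter failed=occurs, Port system fails=not → not all inputs occur → does not occur.
Ship steering unresponsive [OR]: Rudder loop down=not, Emergency autopilot interface offline=not → no input occurs → does not occur.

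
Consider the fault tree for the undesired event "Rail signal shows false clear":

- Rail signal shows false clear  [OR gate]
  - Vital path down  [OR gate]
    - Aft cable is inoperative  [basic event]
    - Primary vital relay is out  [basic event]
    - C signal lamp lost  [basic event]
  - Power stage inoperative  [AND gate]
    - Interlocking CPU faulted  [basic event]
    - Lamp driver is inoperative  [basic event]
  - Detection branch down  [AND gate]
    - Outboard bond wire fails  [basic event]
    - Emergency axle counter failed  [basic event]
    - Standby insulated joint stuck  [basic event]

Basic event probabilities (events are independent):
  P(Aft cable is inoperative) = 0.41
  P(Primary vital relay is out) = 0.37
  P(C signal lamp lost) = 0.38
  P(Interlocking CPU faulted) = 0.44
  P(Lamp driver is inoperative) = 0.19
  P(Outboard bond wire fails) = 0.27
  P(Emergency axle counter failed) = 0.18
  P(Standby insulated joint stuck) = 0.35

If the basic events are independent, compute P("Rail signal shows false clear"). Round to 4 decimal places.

P(Vital path down) [OR] = 1 − (1−0.41) × (1−0.37) × (1−0.38) = 0.769546
P(Power stage inoperative) [AND] = 0.44 × 0.19 = 0.083600
P(Detection branch down) [AND] = 0.27 × 0.18 × 0.35 = 0.017010
P(Rail signal shows false clear) [OR] = 1 − (1−0.769546) × (1−0.083600) × (1−0.017010) = 0.792404
Rounded to 4 decimal places: P(Rail signal shows false clear) ≈ 0.7924.

0.7924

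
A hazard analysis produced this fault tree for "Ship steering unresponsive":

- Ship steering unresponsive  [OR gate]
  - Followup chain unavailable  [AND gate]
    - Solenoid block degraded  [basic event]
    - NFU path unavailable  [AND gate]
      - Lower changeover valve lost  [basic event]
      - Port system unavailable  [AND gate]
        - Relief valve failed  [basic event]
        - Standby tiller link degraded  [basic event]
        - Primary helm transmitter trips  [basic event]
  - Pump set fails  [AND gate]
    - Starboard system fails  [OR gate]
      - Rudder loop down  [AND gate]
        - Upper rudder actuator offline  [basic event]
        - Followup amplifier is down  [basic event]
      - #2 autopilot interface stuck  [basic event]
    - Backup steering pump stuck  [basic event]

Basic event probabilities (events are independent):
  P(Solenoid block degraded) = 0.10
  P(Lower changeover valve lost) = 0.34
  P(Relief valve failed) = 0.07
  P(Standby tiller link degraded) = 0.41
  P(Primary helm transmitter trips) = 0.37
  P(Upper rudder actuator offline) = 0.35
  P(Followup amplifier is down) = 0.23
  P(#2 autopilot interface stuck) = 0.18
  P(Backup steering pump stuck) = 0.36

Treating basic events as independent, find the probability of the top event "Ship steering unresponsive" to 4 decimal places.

0.0889

P(Port system unavailable) [AND] = 0.07 × 0.41 × 0.37 = 0.010619
P(NFU path unavailable) [AND] = 0.34 × 0.010619 = 0.003610
P(Followup chain unavailable) [AND] = 0.10 × 0.003610 = 0.000361
P(Rudder loop down) [AND] = 0.35 × 0.23 = 0.080500
P(Starboard system fails) [OR] = 1 − (1−0.080500) × (1−0.18) = 0.246010
P(Pump set fails) [AND] = 0.246010 × 0.36 = 0.088564
P(Ship steering unresponsive) [OR] = 1 − (1−0.000361) × (1−0.088564) = 0.088893
Rounded to 4 decimal places: P(Ship steering unresponsive) ≈ 0.0889.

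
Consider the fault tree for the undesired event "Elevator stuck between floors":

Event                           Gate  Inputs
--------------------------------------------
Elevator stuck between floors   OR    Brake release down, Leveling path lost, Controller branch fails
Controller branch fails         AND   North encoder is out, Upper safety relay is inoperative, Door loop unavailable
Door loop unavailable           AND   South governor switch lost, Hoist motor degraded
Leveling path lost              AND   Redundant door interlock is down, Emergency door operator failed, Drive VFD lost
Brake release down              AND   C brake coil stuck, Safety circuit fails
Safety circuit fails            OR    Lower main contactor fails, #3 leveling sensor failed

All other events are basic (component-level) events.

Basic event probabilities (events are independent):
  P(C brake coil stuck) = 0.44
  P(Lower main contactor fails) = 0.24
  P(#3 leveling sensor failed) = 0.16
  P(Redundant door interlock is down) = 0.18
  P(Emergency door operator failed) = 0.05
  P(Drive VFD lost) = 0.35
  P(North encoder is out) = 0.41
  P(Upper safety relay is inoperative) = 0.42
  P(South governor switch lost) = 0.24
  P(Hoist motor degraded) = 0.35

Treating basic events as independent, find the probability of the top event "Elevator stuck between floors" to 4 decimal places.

0.1739

P(Safety circuit fails) [OR] = 1 − (1−0.24) × (1−0.16) = 0.361600
P(Brake release down) [AND] = 0.44 × 0.361600 = 0.159104
P(Leveling path lost) [AND] = 0.18 × 0.05 × 0.35 = 0.003150
P(Door loop unavailable) [AND] = 0.24 × 0.35 = 0.084000
P(Controller branch fails) [AND] = 0.41 × 0.42 × 0.084000 = 0.014465
P(Elevator stuck between floors) [OR] = 1 − (1−0.159104) × (1−0.003150) × (1−0.014465) = 0.173878
Rounded to 4 decimal places: P(Elevator stuck between floors) ≈ 0.1739.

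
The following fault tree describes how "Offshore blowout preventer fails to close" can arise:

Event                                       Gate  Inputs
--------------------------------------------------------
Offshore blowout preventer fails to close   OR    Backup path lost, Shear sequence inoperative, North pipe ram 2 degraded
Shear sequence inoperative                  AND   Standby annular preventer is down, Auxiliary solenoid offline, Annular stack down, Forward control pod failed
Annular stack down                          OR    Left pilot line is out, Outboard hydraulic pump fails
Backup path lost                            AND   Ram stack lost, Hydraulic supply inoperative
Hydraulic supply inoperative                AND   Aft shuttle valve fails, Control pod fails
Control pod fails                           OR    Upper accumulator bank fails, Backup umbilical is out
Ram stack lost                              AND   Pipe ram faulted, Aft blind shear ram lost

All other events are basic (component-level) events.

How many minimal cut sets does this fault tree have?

Ram stack lost [AND]: one cut set from each child combined → 1 × 1 = 1 cut set(s).
Control pod fails [OR]: union of children's cut sets → 2 cut set(s).
Hydraulic supply inoperative [AND]: one cut set from each child combined → 1 × 2 = 2 cut set(s).
Backup path lost [AND]: one cut set from each child combined → 1 × 2 = 2 cut set(s).
Annular stack down [OR]: union of children's cut sets → 2 cut set(s).
Shear sequence inoperative [AND]: one cut set from each child combined → 1 × 1 × 2 × 1 = 2 cut set(s).
Offshore blowout preventer fails to close [OR]: union of children's cut sets → 5 cut set(s).
Minimal cut sets: {Aft blind shear ram lost, Aft shuttle valve fails, Pipe ram faulted, Upper accumulator bank fails}; {Aft blind shear ram lost, Aft shuttle valve fails, Backup umbilical is out, Pipe ram faulted}; {Auxiliary solenoid offline, Forward control pod failed, Left pilot line is out, Standby annular preventer is down}; {Auxiliary solenoid offline, Forward control pod failed, Outboard hydraulic pump fails, Standby annular preventer is down}; {North pipe ram 2 degraded}.

5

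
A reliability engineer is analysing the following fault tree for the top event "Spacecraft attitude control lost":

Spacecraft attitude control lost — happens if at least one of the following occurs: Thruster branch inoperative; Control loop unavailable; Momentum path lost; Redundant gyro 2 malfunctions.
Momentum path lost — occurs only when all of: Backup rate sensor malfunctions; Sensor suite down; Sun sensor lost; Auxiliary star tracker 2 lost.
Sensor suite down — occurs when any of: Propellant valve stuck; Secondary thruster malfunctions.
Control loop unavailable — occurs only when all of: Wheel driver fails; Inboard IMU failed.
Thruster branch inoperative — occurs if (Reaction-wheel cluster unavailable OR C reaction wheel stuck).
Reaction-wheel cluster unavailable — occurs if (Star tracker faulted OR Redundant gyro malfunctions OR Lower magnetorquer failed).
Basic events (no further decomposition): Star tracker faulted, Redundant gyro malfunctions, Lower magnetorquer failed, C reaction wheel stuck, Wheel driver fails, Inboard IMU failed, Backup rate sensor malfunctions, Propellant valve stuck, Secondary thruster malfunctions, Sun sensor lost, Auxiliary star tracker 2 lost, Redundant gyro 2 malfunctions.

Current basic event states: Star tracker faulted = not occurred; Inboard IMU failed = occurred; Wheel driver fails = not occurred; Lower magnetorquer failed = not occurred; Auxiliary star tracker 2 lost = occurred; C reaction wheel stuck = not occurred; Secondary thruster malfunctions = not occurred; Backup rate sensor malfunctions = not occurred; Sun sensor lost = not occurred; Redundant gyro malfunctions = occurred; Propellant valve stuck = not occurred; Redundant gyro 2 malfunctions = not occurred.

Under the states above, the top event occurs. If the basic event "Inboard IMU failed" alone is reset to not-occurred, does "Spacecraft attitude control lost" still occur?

Yes

Counterfactual: set "Inboard IMU failed" to not occurred.
Reaction-wheel cluster unavailable [OR]: Star tracker faulted=not, Redundant gyro malfunctions=occurs, Lower magnetorquer failed=not → at least one input occurs → occurs.
Thruster branch inoperative [OR]: Reaction-wheel cluster unavailable=occurs, C reaction wheel stuck=not → at least one input occurs → occurs.
Control loop unavailable [AND]: Wheel driver fails=not, Inboard IMU failed=not → not all inputs occur → does not occur.
Sensor suite down [OR]: Propellant valve stuck=not, Secondary thruster malfunctions=not → no input occurs → does not occur.
Momentum path lost [AND]: Backup rate sensor malfunctions=not, Sensor suite down=not, Sun sensor lost=not, Auxiliary star tracker 2 lost=occurs → not all inputs occur → does not occur.
Spacecraft attitude control lost [OR]: Thruster branch inoperative=occurs, Control loop unavailable=not, Momentum path lost=not, Redundant gyro 2 malfunctions=not → at least one input occurs → occurs.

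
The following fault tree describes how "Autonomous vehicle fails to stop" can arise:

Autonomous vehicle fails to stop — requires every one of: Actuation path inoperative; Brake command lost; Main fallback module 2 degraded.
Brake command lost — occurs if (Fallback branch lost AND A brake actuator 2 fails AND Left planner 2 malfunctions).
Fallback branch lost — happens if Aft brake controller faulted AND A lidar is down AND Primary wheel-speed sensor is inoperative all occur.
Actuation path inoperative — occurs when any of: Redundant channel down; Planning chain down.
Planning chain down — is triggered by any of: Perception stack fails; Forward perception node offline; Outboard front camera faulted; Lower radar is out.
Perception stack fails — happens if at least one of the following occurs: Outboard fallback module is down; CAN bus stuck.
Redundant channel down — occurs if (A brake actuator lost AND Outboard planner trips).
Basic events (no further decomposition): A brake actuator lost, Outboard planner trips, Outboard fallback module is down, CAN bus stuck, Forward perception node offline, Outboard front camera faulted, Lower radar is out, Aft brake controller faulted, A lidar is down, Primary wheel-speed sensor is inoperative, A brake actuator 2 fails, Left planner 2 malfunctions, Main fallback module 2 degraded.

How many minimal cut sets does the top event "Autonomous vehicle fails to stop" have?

6

Redundant channel down [AND]: one cut set from each child combined → 1 × 1 = 1 cut set(s).
Perception stack fails [OR]: union of children's cut sets → 2 cut set(s).
Planning chain down [OR]: union of children's cut sets → 5 cut set(s).
Actuation path inoperative [OR]: union of children's cut sets → 6 cut set(s).
Fallback branch lost [AND]: one cut set from each child combined → 1 × 1 × 1 = 1 cut set(s).
Brake command lost [AND]: one cut set from each child combined → 1 × 1 × 1 = 1 cut set(s).
Autonomous vehicle fails to stop [AND]: one cut set from each child combined → 6 × 1 × 1 = 6 cut set(s).
Minimal cut sets: {A brake actuator 2 fails, A brake actuator lost, A lidar is down, Aft brake controller faulted, Left planner 2 malfunctions, Main fallback module 2 degraded, Outboard planner trips, Primary wheel-speed sensor is inoperative}; {A brake actuator 2 fails, A lidar is down, Aft brake controller faulted, Left planner 2 malfunctions, Main fallback module 2 degraded, Outboard fallback module is down, Primary wheel-speed sensor is inoperative}; {A brake actuator 2 fails, A lidar is down, Aft brake controller faulted, CAN bus stuck, Left planner 2 malfunctions, Main fallback module 2 degraded, Primary wheel-speed sensor is inoperative}; {A brake actuator 2 fails, A lidar is down, Aft brake controller faulted, Forward perception node offline, Left planner 2 malfunctions, Main fallback module 2 degraded, Primary wheel-speed sensor is inoperative}; {A brake actuator 2 fails, A lidar is down, Aft brake controller faulted, Left planner 2 malfunctions, Main fallback module 2 degraded, Outboard front camera faulted, Primary wheel-speed sensor is inoperative}; {A brake actuator 2 fails, A lidar is down, Aft brake controller faulted, Left planner 2 malfunctions, Lower radar is out, Main fallback module 2 degraded, Primary wheel-speed sensor is inoperative}.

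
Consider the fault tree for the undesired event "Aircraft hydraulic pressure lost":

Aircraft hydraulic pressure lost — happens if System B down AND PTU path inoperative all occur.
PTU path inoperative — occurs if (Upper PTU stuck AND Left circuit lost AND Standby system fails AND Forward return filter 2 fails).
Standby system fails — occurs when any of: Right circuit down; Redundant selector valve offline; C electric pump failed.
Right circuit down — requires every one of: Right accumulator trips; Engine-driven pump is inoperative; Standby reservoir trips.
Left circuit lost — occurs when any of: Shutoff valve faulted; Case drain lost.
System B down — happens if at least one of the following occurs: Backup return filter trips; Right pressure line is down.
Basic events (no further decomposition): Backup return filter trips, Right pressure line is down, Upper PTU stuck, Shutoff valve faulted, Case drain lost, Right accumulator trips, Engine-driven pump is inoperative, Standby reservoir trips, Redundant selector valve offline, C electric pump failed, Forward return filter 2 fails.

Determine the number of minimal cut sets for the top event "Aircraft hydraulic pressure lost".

12

System B down [OR]: union of children's cut sets → 2 cut set(s).
Left circuit lost [OR]: union of children's cut sets → 2 cut set(s).
Right circuit down [AND]: one cut set from each child combined → 1 × 1 × 1 = 1 cut set(s).
Standby system fails [OR]: union of children's cut sets → 3 cut set(s).
PTU path inoperative [AND]: one cut set from each child combined → 1 × 2 × 3 × 1 = 6 cut set(s).
Aircraft hydraulic pressure lost [AND]: one cut set from each child combined → 2 × 6 = 12 cut set(s).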